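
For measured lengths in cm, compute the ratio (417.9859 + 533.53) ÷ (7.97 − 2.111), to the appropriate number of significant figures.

417.9859 + 533.53 = 951.5159, limited to 2 d.p. → 5 s.f.; 7.97 − 2.111 = 5.859, limited to 2 d.p. → 3 s.f.
Carrying full precision, 951.5159 ÷ 5.859 = 162.40244069…; keep min(5, 3) = 3 s.f.
Rounded to 3 significant figures: 162.

162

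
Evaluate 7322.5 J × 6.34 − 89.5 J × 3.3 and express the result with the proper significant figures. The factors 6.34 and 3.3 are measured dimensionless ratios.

7322.5 × 6.34 = 46424.65 → 4.64 × 10⁴ J (3 s.f., last digit at the 10^2 place).
89.5 × 3.3 = 295.35 → 3.0 × 10² J (2 s.f., last digit at the 10^1 place).
Difference: 46129.3 J; keep the coarser place, 10^2.
Result: 4.61 × 10⁴ J.

4.61 × 10⁴ J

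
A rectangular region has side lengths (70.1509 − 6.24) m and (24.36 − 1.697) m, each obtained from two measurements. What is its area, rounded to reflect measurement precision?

1448 m²

70.1509 − 6.24 = 63.9109, limited to 2 d.p. → 4 s.f.; 24.36 − 1.697 = 22.663, limited to 2 d.p. → 4 s.f.
Carrying full precision, 63.9109 × 22.663 = 1448.4127267; keep min(4, 4) = 4 s.f.
Rounded to 4 significant figures: 1448 m².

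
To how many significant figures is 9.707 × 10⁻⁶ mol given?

9.707 × 10⁻⁶: in scientific notation every digit of the coefficient is significant.

4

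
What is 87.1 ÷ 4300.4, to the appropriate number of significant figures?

87.1 ÷ 4300.4 = 0.020253929867…
Multiplication/division keeps the fewest significant figures: 87.1 → 3 s.f., 4300.4 → 5 s.f.; limit is 3.
Rounded to 3 significant figures: 0.0203.

0.0203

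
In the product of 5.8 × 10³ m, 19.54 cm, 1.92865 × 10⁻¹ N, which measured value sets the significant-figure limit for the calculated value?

5.8 × 10³ m

5.8 × 10³ m → 2 s.f.; 19.54 cm → 4 s.f.; 1.92865 × 10⁻¹ N → 6 s.f.
The fewest is 2 significant figures, from 5.8 × 10³ m.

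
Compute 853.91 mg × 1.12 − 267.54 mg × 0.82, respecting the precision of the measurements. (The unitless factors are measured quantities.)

853.91 × 1.12 = 956.3792 → 956 mg (3 s.f., last digit at the 10^0 place).
267.54 × 0.82 = 219.3828 → 2.2 × 10² mg (2 s.f., last digit at the 10^1 place).
Difference: 736.9964 mg; keep the coarser place, 10^1.
Result: 7.4 × 10² mg.

7.4 × 10² mg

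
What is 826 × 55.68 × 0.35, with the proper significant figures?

826 × 55.68 × 0.35 = 16097.088
Multiplication/division keeps the fewest significant figures: 826 → 3 s.f., 55.68 → 4 s.f., 0.35 → 2 s.f.; limit is 2.
Rounded to 2 significant figures: 1.6 × 10^4.

1.6 × 10^4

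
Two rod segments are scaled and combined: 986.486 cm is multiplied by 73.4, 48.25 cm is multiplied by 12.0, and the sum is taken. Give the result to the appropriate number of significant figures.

7.30 × 10^4 cm

986.486 × 73.4 = 72408.0724 → 7.24 × 10^4 cm (3 s.f., last digit at the 10^2 place).
48.25 × 12.0 = 579 → 579 cm (3 s.f., last digit at the 10^0 place).
Sum: 72987.0724 cm; keep the coarser place, 10^2.
Result: 7.30 × 10^4 cm.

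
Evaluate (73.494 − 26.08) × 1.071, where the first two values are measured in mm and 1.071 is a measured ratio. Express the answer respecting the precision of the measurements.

73.494 mm − 26.08 mm = 47.414 mm; the difference is limited to 2 decimal places (4 s.f.).
Carrying full precision, 47.414 × 1.071 = 50.780394 mm; 1.071 has 4 s.f., so the result keeps min(4, 4) = 4 s.f.
Rounded to 4 significant figures: 50.78 mm.

50.78 mm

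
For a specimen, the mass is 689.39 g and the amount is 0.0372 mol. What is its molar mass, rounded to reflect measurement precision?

molar mass = 689.39 g ÷ 0.0372 mol = 18531.9892473… g/mol.
689.39 has 5 significant figures; 0.0372 has 3.
Division/multiplication keeps the fewest: 3 significant figures.
Rounded: 1.85 × 10⁴ g/mol.

1.85 × 10⁴ g/mol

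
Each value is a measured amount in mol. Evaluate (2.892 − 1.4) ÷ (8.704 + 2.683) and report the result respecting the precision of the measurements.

2.892 − 1.4 = 1.492, limited to 1 d.p. → 2 s.f.; 8.704 + 2.683 = 11.387, limited to 3 d.p. → 5 s.f.
Carrying full precision, 1.492 ÷ 11.387 = 0.131026609291…; keep min(2, 5) = 2 s.f.
Rounded to 2 significant figures: 0.13.

0.13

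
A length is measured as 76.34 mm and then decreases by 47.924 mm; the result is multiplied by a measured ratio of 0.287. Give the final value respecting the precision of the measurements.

76.34 mm − 47.924 mm = 28.416 mm; the difference is limited to 2 decimal places (4 s.f.).
Carrying full precision, 28.416 × 0.287 = 8.155392 mm; 0.287 has 3 s.f., so the result keeps min(4, 3) = 3 s.f.
Rounded to 3 significant figures: 8.16 mm.

8.16 mm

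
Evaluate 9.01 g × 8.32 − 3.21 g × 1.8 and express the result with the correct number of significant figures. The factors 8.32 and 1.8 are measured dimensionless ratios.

9.01 × 8.32 = 74.9632 → 75.0 g (3 s.f., last digit at the 10^-1 place).
3.21 × 1.8 = 5.778 → 5.8 g (2 s.f., last digit at the 10^-1 place).
Difference: 69.1852 g; keep the coarser place, 10^-1.
Result: 69.2 g.

69.2 g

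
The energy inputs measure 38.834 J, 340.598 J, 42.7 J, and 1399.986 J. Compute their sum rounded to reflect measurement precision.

38.834 J + 340.598 J + 42.7 J + 1399.986 J = 1822.118 J.
Addition/subtraction keeps the fewest decimal places: 38.834 → 3 decimal places, 340.598 → 3 decimal places, 42.7 → 1 decimal place, 1399.986 → 3 decimal places; limit is 1.
Rounded to 1 decimal place: 1.8221 × 10^3 J.

1.8221 × 10^3 J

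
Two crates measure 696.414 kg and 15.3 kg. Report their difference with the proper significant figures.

696.414 kg − 15.3 kg = 681.114 kg.
Addition/subtraction keeps the fewest decimal places: 696.414 → 3 decimal places, 15.3 → 1 decimal place; limit is 1.
Rounded to 1 decimal place: 681.1 kg.

681.1 kg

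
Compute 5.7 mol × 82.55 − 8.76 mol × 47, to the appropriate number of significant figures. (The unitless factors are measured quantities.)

6 × 10^1 mol

5.7 × 82.55 = 470.535 → 4.7 × 10^2 mol (2 s.f., last digit at the 10^1 place).
8.76 × 47 = 411.72 → 4.1 × 10^2 mol (2 s.f., last digit at the 10^1 place).
Difference: 58.815 mol; keep the coarser place, 10^1.
Result: 6 × 10^1 mol.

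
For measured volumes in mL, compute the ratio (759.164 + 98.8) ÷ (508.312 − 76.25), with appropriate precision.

1.986

759.164 + 98.8 = 857.964, limited to 1 d.p. → 4 s.f.; 508.312 − 76.25 = 432.062, limited to 2 d.p. → 5 s.f.
Carrying full precision, 857.964 ÷ 432.062 = 1.98574278691…; keep min(4, 5) = 4 s.f.
Rounded to 4 significant figures: 1.986.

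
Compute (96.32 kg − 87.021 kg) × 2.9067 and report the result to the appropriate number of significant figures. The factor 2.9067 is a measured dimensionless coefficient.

96.32 kg − 87.021 kg = 9.299 kg; the difference is limited to 2 decimal places (3 s.f.).
Carrying full precision, 9.299 × 2.9067 = 27.0294033 kg; 2.9067 has 5 s.f., so the result keeps min(3, 5) = 3 s.f.
Rounded to 3 significant figures: 27.0 kg.

27.0 kg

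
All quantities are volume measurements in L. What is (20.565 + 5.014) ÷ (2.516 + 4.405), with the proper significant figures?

20.565 + 5.014 = 25.579, limited to 3 d.p. → 5 s.f.; 2.516 + 4.405 = 6.921, limited to 3 d.p. → 4 s.f.
Carrying full precision, 25.579 ÷ 6.921 = 3.6958532004…; keep min(5, 4) = 4 s.f.
Rounded to 4 significant figures: 3.696.

3.696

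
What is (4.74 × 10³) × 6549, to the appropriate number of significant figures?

(4.74 × 10³) × 6549 = 31042260
Multiplication/division keeps the fewest significant figures: 4.74 × 10³ → 3 s.f., 6549 → 4 s.f.; limit is 3.
Rounded to 3 significant figures: 3.10 × 10⁷.

3.10 × 10⁷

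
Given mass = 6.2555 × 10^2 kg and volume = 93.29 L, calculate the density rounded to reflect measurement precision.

6.705 kg/L

density = 6.2555 × 10^2 kg ÷ 93.29 L = 6.70543466609… kg/L.
6.2555 × 10^2 has 5 significant figures; 93.29 has 4.
Division/multiplication keeps the fewest: 4 significant figures.
Rounded: 6.705 kg/L.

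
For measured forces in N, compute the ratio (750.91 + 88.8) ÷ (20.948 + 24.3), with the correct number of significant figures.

18.6

750.91 + 88.8 = 839.71, limited to 1 d.p. → 4 s.f.; 20.948 + 24.3 = 45.248, limited to 1 d.p. → 3 s.f.
Carrying full precision, 839.71 ÷ 45.248 = 18.5579473126…; keep min(4, 3) = 3 s.f.
Rounded to 3 significant figures: 18.6.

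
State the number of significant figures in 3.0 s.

2

3.0: trailing zeros after a decimal point are significant.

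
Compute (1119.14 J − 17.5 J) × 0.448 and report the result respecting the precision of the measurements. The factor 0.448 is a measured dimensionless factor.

494 J

1119.14 J − 17.5 J = 1101.64 J; the difference is limited to 1 decimal place (5 s.f.).
Carrying full precision, 1101.64 × 0.448 = 493.53472 J; 0.448 has 3 s.f., so the result keeps min(5, 3) = 3 s.f.
Rounded to 3 significant figures: 494 J.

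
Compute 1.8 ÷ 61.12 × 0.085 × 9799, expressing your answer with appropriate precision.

25

1.8 ÷ 61.12 × 0.085 × 9799 = 24.5295647906…
Multiplication/division keeps the fewest significant figures: 1.8 → 2 s.f., 61.12 → 4 s.f., 0.085 → 2 s.f., 9799 → 4 s.f.; limit is 2.
Rounded to 2 significant figures: 25.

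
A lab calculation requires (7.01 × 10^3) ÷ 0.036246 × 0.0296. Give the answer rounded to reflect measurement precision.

5.72 × 10^3

(7.01 × 10^3) ÷ 0.036246 × 0.0296 = 5724.65927275…
Multiplication/division keeps the fewest significant figures: 7.01 × 10^3 → 3 s.f., 0.036246 → 5 s.f., 0.0296 → 3 s.f.; limit is 3.
Rounded to 3 significant figures: 5.72 × 10^3.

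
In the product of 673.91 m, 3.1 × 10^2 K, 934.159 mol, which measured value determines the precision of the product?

3.1 × 10^2 K

673.91 m → 5 s.f.; 3.1 × 10^2 K → 2 s.f.; 934.159 mol → 6 s.f.
The fewest is 2 significant figures, from 3.1 × 10^2 K.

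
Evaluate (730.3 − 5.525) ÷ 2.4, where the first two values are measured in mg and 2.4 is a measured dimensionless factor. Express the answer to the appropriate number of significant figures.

3.0 × 10^2 mg

730.3 mg − 5.525 mg = 724.775 mg; the difference is limited to 1 decimal place (4 s.f.).
Carrying full precision, 724.775 ÷ 2.4 = 301.989583333… mg; 2.4 has 2 s.f., so the result keeps min(4, 2) = 2 s.f.
Rounded to 2 significant figures: 3.0 × 10^2 mg.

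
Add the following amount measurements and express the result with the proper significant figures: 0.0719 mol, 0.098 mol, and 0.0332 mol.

0.203 mol

0.0719 mol + 0.098 mol + 0.0332 mol = 0.2031 mol.
Addition/subtraction keeps the fewest decimal places: 0.0719 → 4 decimal places, 0.098 → 3 decimal places, 0.0332 → 4 decimal places; limit is 3.
Rounded to 3 decimal places: 0.203 mol.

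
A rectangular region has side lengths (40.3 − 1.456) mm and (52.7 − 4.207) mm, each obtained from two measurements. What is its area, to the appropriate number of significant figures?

40.3 − 1.456 = 38.844, limited to 1 d.p. → 3 s.f.; 52.7 − 4.207 = 48.493, limited to 1 d.p. → 3 s.f.
Carrying full precision, 38.844 × 48.493 = 1883.662092; keep min(3, 3) = 3 s.f.
Rounded to 3 significant figures: 1.88 × 10^3 mm².

1.88 × 10^3 mm²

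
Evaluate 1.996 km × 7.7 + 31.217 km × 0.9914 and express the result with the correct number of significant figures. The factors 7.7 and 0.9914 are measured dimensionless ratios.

46 km

1.996 × 7.7 = 15.3692 → 15 km (2 s.f., last digit at the 10^0 place).
31.217 × 0.9914 = 30.9485338 → 30.95 km (4 s.f., last digit at the 10^-2 place).
Sum: 46.3177338 km; keep the coarser place, 10^0.
Result: 46 km.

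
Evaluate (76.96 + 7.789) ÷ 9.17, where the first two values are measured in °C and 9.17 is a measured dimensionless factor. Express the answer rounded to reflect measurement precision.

9.24 °C

76.96 °C + 7.789 °C = 84.749 °C; the sum is limited to 2 decimal places (4 s.f.).
Carrying full precision, 84.749 ÷ 9.17 = 9.24198473282… °C; 9.17 has 3 s.f., so the result keeps min(4, 3) = 3 s.f.
Rounded to 3 significant figures: 9.24 °C.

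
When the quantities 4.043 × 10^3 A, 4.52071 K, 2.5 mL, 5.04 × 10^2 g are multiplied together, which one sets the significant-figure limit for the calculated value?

4.043 × 10^3 A → 4 s.f.; 4.52071 K → 6 s.f.; 2.5 mL → 2 s.f.; 5.04 × 10^2 g → 3 s.f.
The fewest is 2 significant figures, from 2.5 mL.

2.5 mL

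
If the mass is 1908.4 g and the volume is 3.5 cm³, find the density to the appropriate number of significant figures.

density = 1908.4 g ÷ 3.5 cm³ = 545.257142857… g/cm³.
1908.4 has 5 significant figures; 3.5 has 2.
Division/multiplication keeps the fewest: 2 significant figures.
Rounded: 5.5 × 10^2 g/cm³.

5.5 × 10^2 g/cm³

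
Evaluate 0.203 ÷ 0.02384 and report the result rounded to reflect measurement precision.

0.203 ÷ 0.02384 = 8.51510067114…
Multiplication/division keeps the fewest significant figures: 0.203 → 3 s.f., 0.02384 → 4 s.f.; limit is 3.
Rounded to 3 significant figures: 8.52.

8.52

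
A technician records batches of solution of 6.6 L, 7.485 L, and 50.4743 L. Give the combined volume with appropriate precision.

64.6 L

6.6 L + 7.485 L + 50.4743 L = 64.5593 L.
Addition/subtraction keeps the fewest decimal places: 6.6 → 1 decimal place, 7.485 → 3 decimal places, 50.4743 → 4 decimal places; limit is 1.
Rounded to 1 decimal place: 64.6 L.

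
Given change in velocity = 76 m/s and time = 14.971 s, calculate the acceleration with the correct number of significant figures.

5.1 m/s²

acceleration = 76 m/s ÷ 14.971 s = 5.07648119698… m/s².
76 has 2 significant figures; 14.971 has 5.
Division/multiplication keeps the fewest: 2 significant figures.
Rounded: 5.1 m/s².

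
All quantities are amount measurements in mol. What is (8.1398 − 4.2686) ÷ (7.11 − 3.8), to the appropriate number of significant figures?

1.2

8.1398 − 4.2686 = 3.8712, limited to 4 d.p. → 5 s.f.; 7.11 − 3.8 = 3.31, limited to 1 d.p. → 2 s.f.
Carrying full precision, 3.8712 ÷ 3.31 = 1.16954682779…; keep min(5, 2) = 2 s.f.
Rounded to 2 significant figures: 1.2.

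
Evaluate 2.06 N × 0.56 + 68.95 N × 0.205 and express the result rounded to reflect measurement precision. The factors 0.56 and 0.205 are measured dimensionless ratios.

2.06 × 0.56 = 1.1536 → 1.2 N (2 s.f., last digit at the 10^-1 place).
68.95 × 0.205 = 14.13475 → 14.1 N (3 s.f., last digit at the 10^-1 place).
Sum: 15.28835 N; keep the coarser place, 10^-1.
Result: 15.3 N.

15.3 N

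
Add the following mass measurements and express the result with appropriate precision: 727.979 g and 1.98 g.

727.979 g + 1.98 g = 729.959 g.
Addition/subtraction keeps the fewest decimal places: 727.979 → 3 decimal places, 1.98 → 2 decimal places; limit is 2.
Rounded to 2 decimal places: 7.2996 × 10^2 g.

7.2996 × 10^2 g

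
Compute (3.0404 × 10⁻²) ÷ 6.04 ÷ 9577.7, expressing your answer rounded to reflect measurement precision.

5.26 × 10⁻⁷

(3.0404 × 10⁻²) ÷ 6.04 ÷ 9577.7 = 5.25572406156 × 10^-7…
Multiplication/division keeps the fewest significant figures: 3.0404 × 10⁻² → 5 s.f., 6.04 → 3 s.f., 9577.7 → 5 s.f.; limit is 3.
Rounded to 3 significant figures: 5.26 × 10⁻⁷.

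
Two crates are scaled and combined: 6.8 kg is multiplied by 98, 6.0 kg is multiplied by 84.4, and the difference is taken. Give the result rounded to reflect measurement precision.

1.6 × 10^2 kg

6.8 × 98 = 666.4 → 6.7 × 10^2 kg (2 s.f., last digit at the 10^1 place).
6.0 × 84.4 = 506.4 → 5.1 × 10^2 kg (2 s.f., last digit at the 10^1 place).
Difference: 160 kg; keep the coarser place, 10^1.
Result: 1.6 × 10^2 kg.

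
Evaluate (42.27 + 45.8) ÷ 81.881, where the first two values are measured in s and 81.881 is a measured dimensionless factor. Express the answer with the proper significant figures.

42.27 s + 45.8 s = 88.07 s; the sum is limited to 1 decimal place (3 s.f.).
Carrying full precision, 88.07 ÷ 81.881 = 1.07558530062… s; 81.881 has 5 s.f., so the result keeps min(3, 5) = 3 s.f.
Rounded to 3 significant figures: 1.08 s.

1.08 s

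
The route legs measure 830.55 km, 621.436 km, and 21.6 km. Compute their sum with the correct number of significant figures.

830.55 km + 621.436 km + 21.6 km = 1473.586 km.
Addition/subtraction keeps the fewest decimal places: 830.55 → 2 decimal places, 621.436 → 3 decimal places, 21.6 → 1 decimal place; limit is 1.
Rounded to 1 decimal place: 1473.6 km.

1473.6 km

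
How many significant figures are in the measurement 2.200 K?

4

2.200: trailing zeros after a decimal point are significant.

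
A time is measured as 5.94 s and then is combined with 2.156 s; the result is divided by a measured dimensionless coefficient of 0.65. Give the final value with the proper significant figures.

12 s

5.94 s + 2.156 s = 8.096 s; the sum is limited to 2 decimal places (3 s.f.).
Carrying full precision, 8.096 ÷ 0.65 = 12.4553846154… s; 0.65 has 2 s.f., so the result keeps min(3, 2) = 2 s.f.
Rounded to 2 significant figures: 12 s.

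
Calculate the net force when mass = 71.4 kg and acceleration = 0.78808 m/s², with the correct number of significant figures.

net force = 71.4 kg × 0.78808 m/s² = 56.268912 N.
71.4 has 3 significant figures; 0.78808 has 5.
Division/multiplication keeps the fewest: 3 significant figures.
Rounded: 56.3 N.

56.3 N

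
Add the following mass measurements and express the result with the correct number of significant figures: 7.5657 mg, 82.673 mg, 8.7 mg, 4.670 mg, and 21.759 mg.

7.5657 mg + 82.673 mg + 8.7 mg + 4.670 mg + 21.759 mg = 125.3677 mg.
Addition/subtraction keeps the fewest decimal places: 7.5657 → 4 decimal places, 82.673 → 3 decimal places, 8.7 → 1 decimal place, 4.670 → 3 decimal places, 21.759 → 3 decimal places; limit is 1.
Rounded to 1 decimal place: 125.4 mg.

125.4 mg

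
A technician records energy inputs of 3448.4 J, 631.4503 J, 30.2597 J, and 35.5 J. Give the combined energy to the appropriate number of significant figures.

3448.4 J + 631.4503 J + 30.2597 J + 35.5 J = 4145.6100 J.
Addition/subtraction keeps the fewest decimal places: 3448.4 → 1 decimal place, 631.4503 → 4 decimal places, 30.2597 → 4 decimal places, 35.5 → 1 decimal place; limit is 1.
Rounded to 1 decimal place: 4145.6 J.

4145.6 J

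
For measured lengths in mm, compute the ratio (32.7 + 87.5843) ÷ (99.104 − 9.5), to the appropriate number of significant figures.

32.7 + 87.5843 = 120.2843, limited to 1 d.p. → 4 s.f.; 99.104 − 9.5 = 89.604, limited to 1 d.p. → 3 s.f.
Carrying full precision, 120.2843 ÷ 89.604 = 1.34239877684…; keep min(4, 3) = 3 s.f.
Rounded to 3 significant figures: 1.34.

1.34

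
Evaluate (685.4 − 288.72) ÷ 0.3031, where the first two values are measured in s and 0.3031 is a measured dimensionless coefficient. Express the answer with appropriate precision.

1309 s

685.4 s − 288.72 s = 396.68 s; the difference is limited to 1 decimal place (4 s.f.).
Carrying full precision, 396.68 ÷ 0.3031 = 1308.74298911… s; 0.3031 has 4 s.f., so the result keeps min(4, 4) = 4 s.f.
Rounded to 4 significant figures: 1309 s.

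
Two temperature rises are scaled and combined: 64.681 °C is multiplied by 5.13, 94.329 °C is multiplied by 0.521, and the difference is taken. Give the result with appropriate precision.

64.681 × 5.13 = 331.81353 → 332 °C (3 s.f., last digit at the 10^0 place).
94.329 × 0.521 = 49.145409 → 49.1 °C (3 s.f., last digit at the 10^-1 place).
Difference: 282.668121 °C; keep the coarser place, 10^0.
Result: 283 °C.

283 °C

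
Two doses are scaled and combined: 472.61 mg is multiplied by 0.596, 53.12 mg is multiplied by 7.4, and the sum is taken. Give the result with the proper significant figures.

472.61 × 0.596 = 281.67556 → 282 mg (3 s.f., last digit at the 10^0 place).
53.12 × 7.4 = 393.088 → 3.9 × 10^2 mg (2 s.f., last digit at the 10^1 place).
Sum: 674.76356 mg; keep the coarser place, 10^1.
Result: 6.7 × 10^2 mg.

6.7 × 10^2 mg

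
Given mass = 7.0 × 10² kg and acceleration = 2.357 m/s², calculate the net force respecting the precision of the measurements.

net force = 7.0 × 10² kg × 2.357 m/s² = 1649.9 N.
7.0 × 10² has 2 significant figures; 2.357 has 4.
Division/multiplication keeps the fewest: 2 significant figures.
Rounded: 1.6 × 10³ N.

1.6 × 10³ N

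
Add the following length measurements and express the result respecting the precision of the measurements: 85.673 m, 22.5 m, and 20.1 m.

128.3 m

85.673 m + 22.5 m + 20.1 m = 128.273 m.
Addition/subtraction keeps the fewest decimal places: 85.673 → 3 decimal places, 22.5 → 1 decimal place, 20.1 → 1 decimal place; limit is 1.
Rounded to 1 decimal place: 128.3 m.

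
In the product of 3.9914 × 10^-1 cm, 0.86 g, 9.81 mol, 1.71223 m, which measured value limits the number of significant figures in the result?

3.9914 × 10^-1 cm → 5 s.f.; 0.86 g → 2 s.f.; 9.81 mol → 3 s.f.; 1.71223 m → 6 s.f.
The fewest is 2 significant figures, from 0.86 g.

0.86 g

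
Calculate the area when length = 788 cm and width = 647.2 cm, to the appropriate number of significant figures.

area = 788 cm × 647.2 cm = 509993.6 cm².
788 has 3 significant figures; 647.2 has 4.
Division/multiplication keeps the fewest: 3 significant figures.
Rounded: 5.10 × 10^5 cm².

5.10 × 10^5 cm²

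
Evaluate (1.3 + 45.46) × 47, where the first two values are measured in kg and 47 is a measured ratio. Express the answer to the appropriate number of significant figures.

1.3 kg + 45.46 kg = 46.76 kg; the sum is limited to 1 decimal place (3 s.f.).
Carrying full precision, 46.76 × 47 = 2197.72 kg; 47 has 2 s.f., so the result keeps min(3, 2) = 2 s.f.
Rounded to 2 significant figures: 2.2 × 10³ kg.

2.2 × 10³ kg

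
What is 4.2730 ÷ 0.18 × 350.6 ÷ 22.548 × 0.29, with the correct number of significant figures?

1.1 × 10²

4.2730 ÷ 0.18 × 350.6 ÷ 22.548 × 0.29 = 107.04398567…
Multiplication/division keeps the fewest significant figures: 4.2730 → 5 s.f., 0.18 → 2 s.f., 350.6 → 4 s.f., 22.548 → 5 s.f., 0.29 → 2 s.f.; limit is 2.
Rounded to 2 significant figures: 1.1 × 10².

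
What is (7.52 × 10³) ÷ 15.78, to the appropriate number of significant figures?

(7.52 × 10³) ÷ 15.78 = 476.552598226…
Multiplication/division keeps the fewest significant figures: 7.52 × 10³ → 3 s.f., 15.78 → 4 s.f.; limit is 3.
Rounded to 3 significant figures: 477.

477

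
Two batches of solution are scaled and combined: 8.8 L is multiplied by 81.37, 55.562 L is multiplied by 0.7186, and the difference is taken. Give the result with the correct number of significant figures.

6.8 × 10^2 L

8.8 × 81.37 = 716.056 → 7.2 × 10^2 L (2 s.f., last digit at the 10^1 place).
55.562 × 0.7186 = 39.9268532 → 39.93 L (4 s.f., last digit at the 10^-2 place).
Difference: 676.1291468 L; keep the coarser place, 10^1.
Result: 6.8 × 10^2 L.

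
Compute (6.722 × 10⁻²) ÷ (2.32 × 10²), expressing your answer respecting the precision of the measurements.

(6.722 × 10⁻²) ÷ (2.32 × 10²) = 0.00028974137931…
Multiplication/division keeps the fewest significant figures: 6.722 × 10⁻² → 4 s.f., 2.32 × 10² → 3 s.f.; limit is 3.
Rounded to 3 significant figures: 2.90 × 10⁻⁴.

2.90 × 10⁻⁴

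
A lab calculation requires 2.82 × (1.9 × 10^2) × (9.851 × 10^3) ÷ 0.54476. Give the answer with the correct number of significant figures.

9.7 × 10^6

2.82 × (1.9 × 10^2) × (9.851 × 10^3) ÷ 0.54476 = 9688974.59432…
Multiplication/division keeps the fewest significant figures: 2.82 → 3 s.f., 1.9 × 10^2 → 2 s.f., 9.851 × 10^3 → 4 s.f., 0.54476 → 5 s.f.; limit is 2.
Rounded to 2 significant figures: 9.7 × 10^6.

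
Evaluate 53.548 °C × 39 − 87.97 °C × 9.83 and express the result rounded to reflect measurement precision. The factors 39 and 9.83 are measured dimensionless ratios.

1.2 × 10^3 °C

53.548 × 39 = 2088.372 → 2.1 × 10^3 °C (2 s.f., last digit at the 10^2 place).
87.97 × 9.83 = 864.7451 → 865 °C (3 s.f., last digit at the 10^0 place).
Difference: 1223.6269 °C; keep the coarser place, 10^2.
Result: 1.2 × 10^3 °C.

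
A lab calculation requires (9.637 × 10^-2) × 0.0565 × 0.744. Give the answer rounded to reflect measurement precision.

4.05 × 10^-3

(9.637 × 10^-2) × 0.0565 × 0.744 = 0.00405100932
Multiplication/division keeps the fewest significant figures: 9.637 × 10^-2 → 4 s.f., 0.0565 → 3 s.f., 0.744 → 3 s.f.; limit is 3.
Rounded to 3 significant figures: 4.05 × 10^-3.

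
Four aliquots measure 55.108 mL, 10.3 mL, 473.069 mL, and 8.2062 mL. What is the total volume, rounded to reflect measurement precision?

55.108 mL + 10.3 mL + 473.069 mL + 8.2062 mL = 546.6832 mL.
Addition/subtraction keeps the fewest decimal places: 55.108 → 3 decimal places, 10.3 → 1 decimal place, 473.069 → 3 decimal places, 8.2062 → 4 decimal places; limit is 1.
Rounded to 1 decimal place: 546.7 mL.

546.7 mL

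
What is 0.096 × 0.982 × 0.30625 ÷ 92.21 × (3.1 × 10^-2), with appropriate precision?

0.096 × 0.982 × 0.30625 ÷ 92.21 × (3.1 × 10^-2) = 0.00000970604923544…
Multiplication/division keeps the fewest significant figures: 0.096 → 2 s.f., 0.982 → 3 s.f., 0.30625 → 5 s.f., 92.21 → 4 s.f., 3.1 × 10^-2 → 2 s.f.; limit is 2.
Rounded to 2 significant figures: 9.7 × 10^-6.

9.7 × 10^-6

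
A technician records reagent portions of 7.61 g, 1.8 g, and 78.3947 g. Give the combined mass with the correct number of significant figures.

7.61 g + 1.8 g + 78.3947 g = 87.8047 g.
Addition/subtraction keeps the fewest decimal places: 7.61 → 2 decimal places, 1.8 → 1 decimal place, 78.3947 → 4 decimal places; limit is 1.
Rounded to 1 decimal place: 87.8 g.

87.8 g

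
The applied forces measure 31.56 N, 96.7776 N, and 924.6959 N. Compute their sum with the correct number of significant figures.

1053.03 N

31.56 N + 96.7776 N + 924.6959 N = 1053.0335 N.
Addition/subtraction keeps the fewest decimal places: 31.56 → 2 decimal places, 96.7776 → 4 decimal places, 924.6959 → 4 decimal places; limit is 2.
Rounded to 2 decimal places: 1053.03 N.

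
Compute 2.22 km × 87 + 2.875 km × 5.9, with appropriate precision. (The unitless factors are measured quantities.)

2.22 × 87 = 193.14 → 1.9 × 10^2 km (2 s.f., last digit at the 10^1 place).
2.875 × 5.9 = 16.9625 → 17 km (2 s.f., last digit at the 10^0 place).
Sum: 210.1025 km; keep the coarser place, 10^1.
Result: 2.1 × 10^2 km.

2.1 × 10^2 km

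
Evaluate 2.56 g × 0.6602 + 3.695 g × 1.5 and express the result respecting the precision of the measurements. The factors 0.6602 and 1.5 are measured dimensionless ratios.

2.56 × 0.6602 = 1.690112 → 1.69 g (3 s.f., last digit at the 10^-2 place).
3.695 × 1.5 = 5.5425 → 5.5 g (2 s.f., last digit at the 10^-1 place).
Sum: 7.232612 g; keep the coarser place, 10^-1.
Result: 7.2 g.

7.2 g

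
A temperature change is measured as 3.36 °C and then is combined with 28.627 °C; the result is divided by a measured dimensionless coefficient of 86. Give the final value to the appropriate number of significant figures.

0.37 °C

3.36 °C + 28.627 °C = 31.987 °C; the sum is limited to 2 decimal places (4 s.f.).
Carrying full precision, 31.987 ÷ 86 = 0.371941860465… °C; 86 has 2 s.f., so the result keeps min(4, 2) = 2 s.f.
Rounded to 2 significant figures: 0.37 °C.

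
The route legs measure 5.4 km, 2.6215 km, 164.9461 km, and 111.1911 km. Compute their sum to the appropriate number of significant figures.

5.4 km + 2.6215 km + 164.9461 km + 111.1911 km = 284.1587 km.
Addition/subtraction keeps the fewest decimal places: 5.4 → 1 decimal place, 2.6215 → 4 decimal places, 164.9461 → 4 decimal places, 111.1911 → 4 decimal places; limit is 1.
Rounded to 1 decimal place: 284.2 km.

284.2 km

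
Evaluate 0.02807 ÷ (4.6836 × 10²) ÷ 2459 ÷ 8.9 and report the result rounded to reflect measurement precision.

0.02807 ÷ (4.6836 × 10²) ÷ 2459 ÷ 8.9 = 2.73850841587 × 10^-9…
Multiplication/division keeps the fewest significant figures: 0.02807 → 4 s.f., 4.6836 × 10² → 5 s.f., 2459 → 4 s.f., 8.9 → 2 s.f.; limit is 2.
Rounded to 2 significant figures: 2.7 × 10⁻⁹.

2.7 × 10⁻⁹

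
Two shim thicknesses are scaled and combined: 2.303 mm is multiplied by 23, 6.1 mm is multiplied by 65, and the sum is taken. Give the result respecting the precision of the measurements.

4.5 × 10^2 mm

2.303 × 23 = 52.969 → 53 mm (2 s.f., last digit at the 10^0 place).
6.1 × 65 = 396.5 → 4.0 × 10^2 mm (2 s.f., last digit at the 10^1 place).
Sum: 449.469 mm; keep the coarser place, 10^1.
Result: 4.5 × 10^2 mm.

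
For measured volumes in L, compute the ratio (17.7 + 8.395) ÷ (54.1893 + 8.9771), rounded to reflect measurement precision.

4.13 × 10⁻¹

17.7 + 8.395 = 26.095, limited to 1 d.p. → 3 s.f.; 54.1893 + 8.9771 = 63.1664, limited to 4 d.p. → 6 s.f.
Carrying full precision, 26.095 ÷ 63.1664 = 0.413115200486…; keep min(3, 6) = 3 s.f.
Rounded to 3 significant figures: 4.13 × 10⁻¹.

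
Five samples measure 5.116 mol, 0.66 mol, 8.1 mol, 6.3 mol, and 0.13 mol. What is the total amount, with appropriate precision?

5.116 mol + 0.66 mol + 8.1 mol + 6.3 mol + 0.13 mol = 20.306 mol.
Addition/subtraction keeps the fewest decimal places: 5.116 → 3 decimal places, 0.66 → 2 decimal places, 8.1 → 1 decimal place, 6.3 → 1 decimal place, 0.13 → 2 decimal places; limit is 1.
Rounded to 1 decimal place: 20.3 mol.

20.3 mol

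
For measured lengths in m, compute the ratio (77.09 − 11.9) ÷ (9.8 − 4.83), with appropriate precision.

13

77.09 − 11.9 = 65.19, limited to 1 d.p. → 3 s.f.; 9.8 − 4.83 = 4.97, limited to 1 d.p. → 2 s.f.
Carrying full precision, 65.19 ÷ 4.97 = 13.1167002012…; keep min(3, 2) = 2 s.f.
Rounded to 2 significant figures: 13.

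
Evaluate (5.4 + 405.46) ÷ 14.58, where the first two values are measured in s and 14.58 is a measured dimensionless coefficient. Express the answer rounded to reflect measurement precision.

5.4 s + 405.46 s = 410.86 s; the sum is limited to 1 decimal place (4 s.f.).
Carrying full precision, 410.86 ÷ 14.58 = 28.1796982167… s; 14.58 has 4 s.f., so the result keeps min(4, 4) = 4 s.f.
Rounded to 4 significant figures: 28.18 s.

28.18 s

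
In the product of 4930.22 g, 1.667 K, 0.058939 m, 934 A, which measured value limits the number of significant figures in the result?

4930.22 g → 6 s.f.; 1.667 K → 4 s.f.; 0.058939 m → 5 s.f.; 934 A → 3 s.f.
The fewest is 3 significant figures, from 934 A.

934 A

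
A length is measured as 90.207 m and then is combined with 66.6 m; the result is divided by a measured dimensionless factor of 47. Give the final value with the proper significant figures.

90.207 m + 66.6 m = 156.807 m; the sum is limited to 1 decimal place (4 s.f.).
Carrying full precision, 156.807 ÷ 47 = 3.33631914894… m; 47 has 2 s.f., so the result keeps min(4, 2) = 2 s.f.
Rounded to 2 significant figures: 3.3 m.

3.3 m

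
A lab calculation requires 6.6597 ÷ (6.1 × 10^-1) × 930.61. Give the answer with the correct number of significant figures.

6.6597 ÷ (6.1 × 10^-1) × 930.61 = 10159.9728148…
Multiplication/division keeps the fewest significant figures: 6.6597 → 5 s.f., 6.1 × 10^-1 → 2 s.f., 930.61 → 5 s.f.; limit is 2.
Rounded to 2 significant figures: 1.0 × 10^4.

1.0 × 10^4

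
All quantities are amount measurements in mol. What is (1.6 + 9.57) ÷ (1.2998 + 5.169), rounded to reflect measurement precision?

1.6 + 9.57 = 11.17, limited to 1 d.p. → 3 s.f.; 1.2998 + 5.169 = 6.4688, limited to 3 d.p. → 4 s.f.
Carrying full precision, 11.17 ÷ 6.4688 = 1.72674993816…; keep min(3, 4) = 3 s.f.
Rounded to 3 significant figures: 1.73.

1.73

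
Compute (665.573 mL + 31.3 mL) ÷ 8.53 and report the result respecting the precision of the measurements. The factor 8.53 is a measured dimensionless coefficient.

81.7 mL

665.573 mL + 31.3 mL = 696.873 mL; the sum is limited to 1 decimal place (4 s.f.).
Carrying full precision, 696.873 ÷ 8.53 = 81.6967174678… mL; 8.53 has 3 s.f., so the result keeps min(4, 3) = 3 s.f.
Rounded to 3 significant figures: 81.7 mL.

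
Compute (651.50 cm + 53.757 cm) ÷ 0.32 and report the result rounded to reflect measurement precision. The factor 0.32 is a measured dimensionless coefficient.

2.2 × 10³ cm

651.50 cm + 53.757 cm = 705.257 cm; the sum is limited to 2 decimal places (5 s.f.).
Carrying full precision, 705.257 ÷ 0.32 = 2203.928125 cm; 0.32 has 2 s.f., so the result keeps min(5, 2) = 2 s.f.
Rounded to 2 significant figures: 2.2 × 10³ cm.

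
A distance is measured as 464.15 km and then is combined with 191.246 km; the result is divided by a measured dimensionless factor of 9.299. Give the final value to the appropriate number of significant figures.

70.48 km

464.15 km + 191.246 km = 655.396 km; the sum is limited to 2 decimal places (5 s.f.).
Carrying full precision, 655.396 ÷ 9.299 = 70.4802666953… km; 9.299 has 4 s.f., so the result keeps min(5, 4) = 4 s.f.
Rounded to 4 significant figures: 70.48 km.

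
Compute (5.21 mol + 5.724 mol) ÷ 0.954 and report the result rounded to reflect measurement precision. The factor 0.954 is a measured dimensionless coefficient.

11.5 mol

5.21 mol + 5.724 mol = 10.934 mol; the sum is limited to 2 decimal places (4 s.f.).
Carrying full precision, 10.934 ÷ 0.954 = 11.4612159329… mol; 0.954 has 3 s.f., so the result keeps min(4, 3) = 3 s.f.
Rounded to 3 significant figures: 11.5 mol.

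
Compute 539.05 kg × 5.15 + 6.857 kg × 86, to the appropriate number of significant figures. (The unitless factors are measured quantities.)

3.37 × 10^3 kg

539.05 × 5.15 = 2776.1075 → 2.78 × 10^3 kg (3 s.f., last digit at the 10^1 place).
6.857 × 86 = 589.702 → 5.9 × 10^2 kg (2 s.f., last digit at the 10^1 place).
Sum: 3365.8095 kg; keep the coarser place, 10^1.
Result: 3.37 × 10^3 kg.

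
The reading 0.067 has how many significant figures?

2

0.067: leading zeros are not significant.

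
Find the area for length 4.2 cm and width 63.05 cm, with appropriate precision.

area = 4.2 cm × 63.05 cm = 264.81 cm².
4.2 has 2 significant figures; 63.05 has 4.
Division/multiplication keeps the fewest: 2 significant figures.
Rounded: 2.6 × 10^2 cm².

2.6 × 10^2 cm²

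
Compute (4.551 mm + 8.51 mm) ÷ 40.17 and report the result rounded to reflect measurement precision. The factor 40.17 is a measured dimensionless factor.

0.3251 mm

4.551 mm + 8.51 mm = 13.061 mm; the sum is limited to 2 decimal places (4 s.f.).
Carrying full precision, 13.061 ÷ 40.17 = 0.325143141648… mm; 40.17 has 4 s.f., so the result keeps min(4, 4) = 4 s.f.
Rounded to 4 significant figures: 0.3251 mm.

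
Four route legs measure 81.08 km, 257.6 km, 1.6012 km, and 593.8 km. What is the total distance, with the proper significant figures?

81.08 km + 257.6 km + 1.6012 km + 593.8 km = 934.0812 km.
Addition/subtraction keeps the fewest decimal places: 81.08 → 2 decimal places, 257.6 → 1 decimal place, 1.6012 → 4 decimal places, 593.8 → 1 decimal place; limit is 1.
Rounded to 1 decimal place: 934.1 km.

934.1 km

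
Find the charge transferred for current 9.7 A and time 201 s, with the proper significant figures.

1.9 × 10^3 C

charge transferred = 9.7 A × 201 s = 1949.7 C.
9.7 has 2 significant figures; 201 has 3.
Division/multiplication keeps the fewest: 2 significant figures.
Rounded: 1.9 × 10^3 C.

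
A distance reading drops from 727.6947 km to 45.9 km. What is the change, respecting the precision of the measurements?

727.6947 km − 45.9 km = 681.7947 km.
Addition/subtraction keeps the fewest decimal places: 727.6947 → 4 decimal places, 45.9 → 1 decimal place; limit is 1.
Rounded to 1 decimal place: 681.8 km.

681.8 km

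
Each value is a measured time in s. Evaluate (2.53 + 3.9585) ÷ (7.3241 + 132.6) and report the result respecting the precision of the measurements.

2.53 + 3.9585 = 6.4885, limited to 2 d.p. → 3 s.f.; 7.3241 + 132.6 = 139.9241, limited to 1 d.p. → 4 s.f.
Carrying full precision, 6.4885 ÷ 139.9241 = 0.0463715685861…; keep min(3, 4) = 3 s.f.
Rounded to 3 significant figures: 0.0464.

0.0464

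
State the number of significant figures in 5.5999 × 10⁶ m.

5

5.5999 × 10⁶: in scientific notation every digit of the coefficient is significant.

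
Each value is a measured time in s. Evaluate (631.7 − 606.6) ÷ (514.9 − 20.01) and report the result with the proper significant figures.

0.0507

631.7 − 606.6 = 25.1, limited to 1 d.p. → 3 s.f.; 514.9 − 20.01 = 494.89, limited to 1 d.p. → 4 s.f.
Carrying full precision, 25.1 ÷ 494.89 = 0.0507183414496…; keep min(3, 4) = 3 s.f.
Rounded to 3 significant figures: 0.0507.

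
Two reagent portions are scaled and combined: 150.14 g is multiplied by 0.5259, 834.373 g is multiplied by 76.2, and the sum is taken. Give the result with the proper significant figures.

6.37 × 10⁴ g

150.14 × 0.5259 = 78.958626 → 78.96 g (4 s.f., last digit at the 10^-2 place).
834.373 × 76.2 = 63579.2226 → 6.36 × 10⁴ g (3 s.f., last digit at the 10^2 place).
Sum: 63658.181226 g; keep the coarser place, 10^2.
Result: 6.37 × 10⁴ g.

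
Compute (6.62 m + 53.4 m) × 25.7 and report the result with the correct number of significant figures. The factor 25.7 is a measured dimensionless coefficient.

6.62 m + 53.4 m = 60.02 m; the sum is limited to 1 decimal place (3 s.f.).
Carrying full precision, 60.02 × 25.7 = 1542.514 m; 25.7 has 3 s.f., so the result keeps min(3, 3) = 3 s.f.
Rounded to 3 significant figures: 1.54 × 10^3 m.

1.54 × 10^3 m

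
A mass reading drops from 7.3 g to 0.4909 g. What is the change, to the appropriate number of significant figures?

6.8 g

7.3 g − 0.4909 g = 6.8091 g.
Addition/subtraction keeps the fewest decimal places: 7.3 → 1 decimal place, 0.4909 → 4 decimal places; limit is 1.
Rounded to 1 decimal place: 6.8 g.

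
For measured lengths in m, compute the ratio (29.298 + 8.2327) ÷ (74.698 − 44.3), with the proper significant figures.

29.298 + 8.2327 = 37.5307, limited to 3 d.p. → 5 s.f.; 74.698 − 44.3 = 30.398, limited to 1 d.p. → 3 s.f.
Carrying full precision, 37.5307 ÷ 30.398 = 1.23464372656…; keep min(5, 3) = 3 s.f.
Rounded to 3 significant figures: 1.23.

1.23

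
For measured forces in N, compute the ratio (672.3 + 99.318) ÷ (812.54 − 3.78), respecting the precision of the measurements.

0.9541

672.3 + 99.318 = 771.618, limited to 1 d.p. → 4 s.f.; 812.54 − 3.78 = 808.76, limited to 2 d.p. → 5 s.f.
Carrying full precision, 771.618 ÷ 808.76 = 0.954075374648…; keep min(4, 5) = 4 s.f.
Rounded to 4 significant figures: 0.9541.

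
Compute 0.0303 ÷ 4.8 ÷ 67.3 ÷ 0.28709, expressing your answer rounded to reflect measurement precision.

0.0303 ÷ 4.8 ÷ 67.3 ÷ 0.28709 = 0.000326714388792…
Multiplication/division keeps the fewest significant figures: 0.0303 → 3 s.f., 4.8 → 2 s.f., 67.3 → 3 s.f., 0.28709 → 5 s.f.; limit is 2.
Rounded to 2 significant figures: 3.3 × 10^-4.

3.3 × 10^-4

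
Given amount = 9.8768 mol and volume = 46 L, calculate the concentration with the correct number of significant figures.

0.21 mol/L

concentration = 9.8768 mol ÷ 46 L = 0.214713043478… mol/L.
9.8768 has 5 significant figures; 46 has 2.
Division/multiplication keeps the fewest: 2 significant figures.
Rounded: 0.21 mol/L.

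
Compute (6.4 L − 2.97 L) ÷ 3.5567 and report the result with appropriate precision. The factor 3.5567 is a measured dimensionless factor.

6.4 L − 2.97 L = 3.43 L; the difference is limited to 1 decimal place (2 s.f.).
Carrying full precision, 3.43 ÷ 3.5567 = 0.964377091124… L; 3.5567 has 5 s.f., so the result keeps min(2, 5) = 2 s.f.
Rounded to 2 significant figures: 0.96 L.

0.96 L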